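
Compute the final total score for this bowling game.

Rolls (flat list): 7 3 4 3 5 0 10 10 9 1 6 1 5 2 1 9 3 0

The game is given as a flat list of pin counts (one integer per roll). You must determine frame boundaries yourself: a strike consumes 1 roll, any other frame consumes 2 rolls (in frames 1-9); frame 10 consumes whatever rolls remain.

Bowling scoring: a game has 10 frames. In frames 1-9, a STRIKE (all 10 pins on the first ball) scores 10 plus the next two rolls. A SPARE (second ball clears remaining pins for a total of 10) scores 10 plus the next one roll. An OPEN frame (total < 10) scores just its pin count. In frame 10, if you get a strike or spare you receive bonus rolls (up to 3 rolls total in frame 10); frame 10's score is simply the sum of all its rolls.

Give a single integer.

Frame 1: SPARE (7+3=10). 10 + next roll (4) = 14. Cumulative: 14
Frame 2: OPEN (4+3=7). Cumulative: 21
Frame 3: OPEN (5+0=5). Cumulative: 26
Frame 4: STRIKE. 10 + next two rolls (10+9) = 29. Cumulative: 55
Frame 5: STRIKE. 10 + next two rolls (9+1) = 20. Cumulative: 75
Frame 6: SPARE (9+1=10). 10 + next roll (6) = 16. Cumulative: 91
Frame 7: OPEN (6+1=7). Cumulative: 98
Frame 8: OPEN (5+2=7). Cumulative: 105
Frame 9: SPARE (1+9=10). 10 + next roll (3) = 13. Cumulative: 118
Frame 10: OPEN. Sum of all frame-10 rolls (3+0) = 3. Cumulative: 121

Answer: 121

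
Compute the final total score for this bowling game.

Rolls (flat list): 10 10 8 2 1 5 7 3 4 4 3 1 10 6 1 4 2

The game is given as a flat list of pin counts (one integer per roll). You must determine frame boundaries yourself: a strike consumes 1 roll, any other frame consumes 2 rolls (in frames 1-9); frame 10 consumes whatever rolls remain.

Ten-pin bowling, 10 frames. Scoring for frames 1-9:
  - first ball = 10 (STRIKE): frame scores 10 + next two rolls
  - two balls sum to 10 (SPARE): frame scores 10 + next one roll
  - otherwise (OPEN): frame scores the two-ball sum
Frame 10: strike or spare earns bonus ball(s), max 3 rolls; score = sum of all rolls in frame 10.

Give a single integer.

Frame 1: STRIKE. 10 + next two rolls (10+8) = 28. Cumulative: 28
Frame 2: STRIKE. 10 + next two rolls (8+2) = 20. Cumulative: 48
Frame 3: SPARE (8+2=10). 10 + next roll (1) = 11. Cumulative: 59
Frame 4: OPEN (1+5=6). Cumulative: 65
Frame 5: SPARE (7+3=10). 10 + next roll (4) = 14. Cumulative: 79
Frame 6: OPEN (4+4=8). Cumulative: 87
Frame 7: OPEN (3+1=4). Cumulative: 91
Frame 8: STRIKE. 10 + next two rolls (6+1) = 17. Cumulative: 108
Frame 9: OPEN (6+1=7). Cumulative: 115
Frame 10: OPEN. Sum of all frame-10 rolls (4+2) = 6. Cumulative: 121

Answer: 121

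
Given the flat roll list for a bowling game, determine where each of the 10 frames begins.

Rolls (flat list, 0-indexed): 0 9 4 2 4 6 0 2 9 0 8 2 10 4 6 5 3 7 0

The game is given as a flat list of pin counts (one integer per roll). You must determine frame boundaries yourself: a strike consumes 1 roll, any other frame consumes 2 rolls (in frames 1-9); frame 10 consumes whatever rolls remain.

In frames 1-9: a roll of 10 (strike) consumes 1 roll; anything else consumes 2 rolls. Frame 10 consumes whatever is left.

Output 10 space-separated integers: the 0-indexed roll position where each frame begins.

Frame 1 starts at roll index 0: rolls=0,9 (sum=9), consumes 2 rolls
Frame 2 starts at roll index 2: rolls=4,2 (sum=6), consumes 2 rolls
Frame 3 starts at roll index 4: rolls=4,6 (sum=10), consumes 2 rolls
Frame 4 starts at roll index 6: rolls=0,2 (sum=2), consumes 2 rolls
Frame 5 starts at roll index 8: rolls=9,0 (sum=9), consumes 2 rolls
Frame 6 starts at roll index 10: rolls=8,2 (sum=10), consumes 2 rolls
Frame 7 starts at roll index 12: roll=10 (strike), consumes 1 roll
Frame 8 starts at roll index 13: rolls=4,6 (sum=10), consumes 2 rolls
Frame 9 starts at roll index 15: rolls=5,3 (sum=8), consumes 2 rolls
Frame 10 starts at roll index 17: 2 remaining rolls

Answer: 0 2 4 6 8 10 12 13 15 17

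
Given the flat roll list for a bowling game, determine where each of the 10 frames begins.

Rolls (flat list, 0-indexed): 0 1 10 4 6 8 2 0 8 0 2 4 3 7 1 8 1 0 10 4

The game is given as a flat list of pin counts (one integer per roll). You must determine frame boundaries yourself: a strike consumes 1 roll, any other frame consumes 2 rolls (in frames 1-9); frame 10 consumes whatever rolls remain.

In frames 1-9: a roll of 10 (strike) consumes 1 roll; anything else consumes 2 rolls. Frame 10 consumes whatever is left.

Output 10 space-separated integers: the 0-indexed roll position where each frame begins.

Frame 1 starts at roll index 0: rolls=0,1 (sum=1), consumes 2 rolls
Frame 2 starts at roll index 2: roll=10 (strike), consumes 1 roll
Frame 3 starts at roll index 3: rolls=4,6 (sum=10), consumes 2 rolls
Frame 4 starts at roll index 5: rolls=8,2 (sum=10), consumes 2 rolls
Frame 5 starts at roll index 7: rolls=0,8 (sum=8), consumes 2 rolls
Frame 6 starts at roll index 9: rolls=0,2 (sum=2), consumes 2 rolls
Frame 7 starts at roll index 11: rolls=4,3 (sum=7), consumes 2 rolls
Frame 8 starts at roll index 13: rolls=7,1 (sum=8), consumes 2 rolls
Frame 9 starts at roll index 15: rolls=8,1 (sum=9), consumes 2 rolls
Frame 10 starts at roll index 17: 3 remaining rolls

Answer: 0 2 3 5 7 9 11 13 15 17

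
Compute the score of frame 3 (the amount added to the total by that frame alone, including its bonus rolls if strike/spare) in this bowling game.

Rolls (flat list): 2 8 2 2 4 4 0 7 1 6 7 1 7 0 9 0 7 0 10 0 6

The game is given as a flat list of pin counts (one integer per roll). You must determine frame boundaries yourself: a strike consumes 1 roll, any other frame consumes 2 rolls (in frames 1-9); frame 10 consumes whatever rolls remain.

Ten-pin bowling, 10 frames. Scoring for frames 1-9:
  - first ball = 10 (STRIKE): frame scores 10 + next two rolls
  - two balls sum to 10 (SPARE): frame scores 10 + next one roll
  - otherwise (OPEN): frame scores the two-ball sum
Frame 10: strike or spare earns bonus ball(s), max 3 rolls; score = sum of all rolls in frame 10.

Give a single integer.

Answer: 8

Derivation:
Frame 1: SPARE (2+8=10). 10 + next roll (2) = 12. Cumulative: 12
Frame 2: OPEN (2+2=4). Cumulative: 16
Frame 3: OPEN (4+4=8). Cumulative: 24
Frame 4: OPEN (0+7=7). Cumulative: 31
Frame 5: OPEN (1+6=7). Cumulative: 38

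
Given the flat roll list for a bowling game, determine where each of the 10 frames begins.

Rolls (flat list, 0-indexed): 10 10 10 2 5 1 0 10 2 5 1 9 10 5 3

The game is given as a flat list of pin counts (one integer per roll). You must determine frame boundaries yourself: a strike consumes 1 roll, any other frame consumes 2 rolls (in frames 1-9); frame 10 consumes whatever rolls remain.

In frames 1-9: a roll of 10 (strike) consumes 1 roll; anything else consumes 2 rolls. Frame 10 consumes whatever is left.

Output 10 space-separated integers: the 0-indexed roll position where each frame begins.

Answer: 0 1 2 3 5 7 8 10 12 13

Derivation:
Frame 1 starts at roll index 0: roll=10 (strike), consumes 1 roll
Frame 2 starts at roll index 1: roll=10 (strike), consumes 1 roll
Frame 3 starts at roll index 2: roll=10 (strike), consumes 1 roll
Frame 4 starts at roll index 3: rolls=2,5 (sum=7), consumes 2 rolls
Frame 5 starts at roll index 5: rolls=1,0 (sum=1), consumes 2 rolls
Frame 6 starts at roll index 7: roll=10 (strike), consumes 1 roll
Frame 7 starts at roll index 8: rolls=2,5 (sum=7), consumes 2 rolls
Frame 8 starts at roll index 10: rolls=1,9 (sum=10), consumes 2 rolls
Frame 9 starts at roll index 12: roll=10 (strike), consumes 1 roll
Frame 10 starts at roll index 13: 2 remaining rolls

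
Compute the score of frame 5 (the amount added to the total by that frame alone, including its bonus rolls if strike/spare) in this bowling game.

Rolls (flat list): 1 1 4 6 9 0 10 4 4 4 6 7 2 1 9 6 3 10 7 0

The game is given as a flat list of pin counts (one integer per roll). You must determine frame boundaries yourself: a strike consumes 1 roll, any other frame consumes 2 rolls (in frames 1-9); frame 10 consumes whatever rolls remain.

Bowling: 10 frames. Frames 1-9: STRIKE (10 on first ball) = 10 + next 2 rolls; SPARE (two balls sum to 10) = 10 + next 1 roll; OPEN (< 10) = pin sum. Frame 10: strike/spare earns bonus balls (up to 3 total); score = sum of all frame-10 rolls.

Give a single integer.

Answer: 8

Derivation:
Frame 1: OPEN (1+1=2). Cumulative: 2
Frame 2: SPARE (4+6=10). 10 + next roll (9) = 19. Cumulative: 21
Frame 3: OPEN (9+0=9). Cumulative: 30
Frame 4: STRIKE. 10 + next two rolls (4+4) = 18. Cumulative: 48
Frame 5: OPEN (4+4=8). Cumulative: 56
Frame 6: SPARE (4+6=10). 10 + next roll (7) = 17. Cumulative: 73
Frame 7: OPEN (7+2=9). Cumulative: 82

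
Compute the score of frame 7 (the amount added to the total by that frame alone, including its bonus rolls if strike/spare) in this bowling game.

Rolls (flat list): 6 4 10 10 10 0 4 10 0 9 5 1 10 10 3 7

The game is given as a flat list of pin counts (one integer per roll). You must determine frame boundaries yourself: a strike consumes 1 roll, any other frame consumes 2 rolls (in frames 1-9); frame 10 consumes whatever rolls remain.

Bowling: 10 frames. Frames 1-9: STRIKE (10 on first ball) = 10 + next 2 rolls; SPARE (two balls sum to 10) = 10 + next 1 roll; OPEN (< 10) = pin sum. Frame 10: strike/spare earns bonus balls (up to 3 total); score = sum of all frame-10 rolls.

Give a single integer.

Answer: 9

Derivation:
Frame 1: SPARE (6+4=10). 10 + next roll (10) = 20. Cumulative: 20
Frame 2: STRIKE. 10 + next two rolls (10+10) = 30. Cumulative: 50
Frame 3: STRIKE. 10 + next two rolls (10+0) = 20. Cumulative: 70
Frame 4: STRIKE. 10 + next two rolls (0+4) = 14. Cumulative: 84
Frame 5: OPEN (0+4=4). Cumulative: 88
Frame 6: STRIKE. 10 + next two rolls (0+9) = 19. Cumulative: 107
Frame 7: OPEN (0+9=9). Cumulative: 116
Frame 8: OPEN (5+1=6). Cumulative: 122
Frame 9: STRIKE. 10 + next two rolls (10+3) = 23. Cumulative: 145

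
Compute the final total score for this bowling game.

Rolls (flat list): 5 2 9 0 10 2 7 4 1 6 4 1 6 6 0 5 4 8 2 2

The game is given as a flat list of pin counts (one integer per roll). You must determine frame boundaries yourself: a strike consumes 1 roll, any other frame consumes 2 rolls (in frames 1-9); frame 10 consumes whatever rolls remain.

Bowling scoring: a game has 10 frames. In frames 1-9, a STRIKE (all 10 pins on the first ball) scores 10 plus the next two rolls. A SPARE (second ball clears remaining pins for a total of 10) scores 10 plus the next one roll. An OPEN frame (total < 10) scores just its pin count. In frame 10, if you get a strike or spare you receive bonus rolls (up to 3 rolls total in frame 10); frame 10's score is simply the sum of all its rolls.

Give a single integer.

Answer: 94

Derivation:
Frame 1: OPEN (5+2=7). Cumulative: 7
Frame 2: OPEN (9+0=9). Cumulative: 16
Frame 3: STRIKE. 10 + next two rolls (2+7) = 19. Cumulative: 35
Frame 4: OPEN (2+7=9). Cumulative: 44
Frame 5: OPEN (4+1=5). Cumulative: 49
Frame 6: SPARE (6+4=10). 10 + next roll (1) = 11. Cumulative: 60
Frame 7: OPEN (1+6=7). Cumulative: 67
Frame 8: OPEN (6+0=6). Cumulative: 73
Frame 9: OPEN (5+4=9). Cumulative: 82
Frame 10: SPARE. Sum of all frame-10 rolls (8+2+2) = 12. Cumulative: 94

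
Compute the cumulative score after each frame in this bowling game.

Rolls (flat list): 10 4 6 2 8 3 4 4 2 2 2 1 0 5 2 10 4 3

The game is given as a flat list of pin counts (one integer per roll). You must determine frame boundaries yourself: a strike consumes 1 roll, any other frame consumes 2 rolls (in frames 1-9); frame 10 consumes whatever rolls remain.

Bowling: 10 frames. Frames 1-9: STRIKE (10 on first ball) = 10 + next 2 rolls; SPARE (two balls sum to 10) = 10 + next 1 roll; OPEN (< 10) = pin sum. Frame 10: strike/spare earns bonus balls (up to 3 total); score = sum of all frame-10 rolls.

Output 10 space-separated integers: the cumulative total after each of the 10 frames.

Frame 1: STRIKE. 10 + next two rolls (4+6) = 20. Cumulative: 20
Frame 2: SPARE (4+6=10). 10 + next roll (2) = 12. Cumulative: 32
Frame 3: SPARE (2+8=10). 10 + next roll (3) = 13. Cumulative: 45
Frame 4: OPEN (3+4=7). Cumulative: 52
Frame 5: OPEN (4+2=6). Cumulative: 58
Frame 6: OPEN (2+2=4). Cumulative: 62
Frame 7: OPEN (1+0=1). Cumulative: 63
Frame 8: OPEN (5+2=7). Cumulative: 70
Frame 9: STRIKE. 10 + next two rolls (4+3) = 17. Cumulative: 87
Frame 10: OPEN. Sum of all frame-10 rolls (4+3) = 7. Cumulative: 94

Answer: 20 32 45 52 58 62 63 70 87 94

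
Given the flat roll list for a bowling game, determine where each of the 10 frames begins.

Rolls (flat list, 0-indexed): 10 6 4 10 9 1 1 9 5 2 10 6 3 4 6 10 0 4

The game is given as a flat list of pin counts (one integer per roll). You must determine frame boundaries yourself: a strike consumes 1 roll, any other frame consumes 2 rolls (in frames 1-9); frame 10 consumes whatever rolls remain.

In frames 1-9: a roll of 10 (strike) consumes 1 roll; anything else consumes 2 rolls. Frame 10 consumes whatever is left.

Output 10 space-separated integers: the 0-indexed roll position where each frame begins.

Answer: 0 1 3 4 6 8 10 11 13 15

Derivation:
Frame 1 starts at roll index 0: roll=10 (strike), consumes 1 roll
Frame 2 starts at roll index 1: rolls=6,4 (sum=10), consumes 2 rolls
Frame 3 starts at roll index 3: roll=10 (strike), consumes 1 roll
Frame 4 starts at roll index 4: rolls=9,1 (sum=10), consumes 2 rolls
Frame 5 starts at roll index 6: rolls=1,9 (sum=10), consumes 2 rolls
Frame 6 starts at roll index 8: rolls=5,2 (sum=7), consumes 2 rolls
Frame 7 starts at roll index 10: roll=10 (strike), consumes 1 roll
Frame 8 starts at roll index 11: rolls=6,3 (sum=9), consumes 2 rolls
Frame 9 starts at roll index 13: rolls=4,6 (sum=10), consumes 2 rolls
Frame 10 starts at roll index 15: 3 remaining rolls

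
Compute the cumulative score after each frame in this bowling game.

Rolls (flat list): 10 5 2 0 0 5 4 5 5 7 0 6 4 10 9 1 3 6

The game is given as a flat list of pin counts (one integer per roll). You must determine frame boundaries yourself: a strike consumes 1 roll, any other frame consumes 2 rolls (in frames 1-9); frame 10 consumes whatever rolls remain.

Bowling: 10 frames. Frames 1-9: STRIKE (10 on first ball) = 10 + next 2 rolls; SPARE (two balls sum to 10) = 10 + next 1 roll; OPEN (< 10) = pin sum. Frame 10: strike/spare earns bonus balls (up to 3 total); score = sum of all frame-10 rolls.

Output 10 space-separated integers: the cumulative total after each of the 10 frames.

Frame 1: STRIKE. 10 + next two rolls (5+2) = 17. Cumulative: 17
Frame 2: OPEN (5+2=7). Cumulative: 24
Frame 3: OPEN (0+0=0). Cumulative: 24
Frame 4: OPEN (5+4=9). Cumulative: 33
Frame 5: SPARE (5+5=10). 10 + next roll (7) = 17. Cumulative: 50
Frame 6: OPEN (7+0=7). Cumulative: 57
Frame 7: SPARE (6+4=10). 10 + next roll (10) = 20. Cumulative: 77
Frame 8: STRIKE. 10 + next two rolls (9+1) = 20. Cumulative: 97
Frame 9: SPARE (9+1=10). 10 + next roll (3) = 13. Cumulative: 110
Frame 10: OPEN. Sum of all frame-10 rolls (3+6) = 9. Cumulative: 119

Answer: 17 24 24 33 50 57 77 97 110 119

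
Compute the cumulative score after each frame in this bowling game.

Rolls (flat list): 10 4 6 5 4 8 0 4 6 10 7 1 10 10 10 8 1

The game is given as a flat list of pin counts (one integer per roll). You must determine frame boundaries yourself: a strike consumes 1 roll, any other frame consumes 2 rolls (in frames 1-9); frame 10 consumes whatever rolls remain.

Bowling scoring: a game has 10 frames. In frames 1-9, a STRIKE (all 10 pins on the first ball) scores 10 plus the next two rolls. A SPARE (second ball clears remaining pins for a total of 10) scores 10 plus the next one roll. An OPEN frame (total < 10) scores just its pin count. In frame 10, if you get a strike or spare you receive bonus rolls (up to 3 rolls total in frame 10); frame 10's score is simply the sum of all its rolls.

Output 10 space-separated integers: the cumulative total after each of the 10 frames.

Answer: 20 35 44 52 72 90 98 128 156 175

Derivation:
Frame 1: STRIKE. 10 + next two rolls (4+6) = 20. Cumulative: 20
Frame 2: SPARE (4+6=10). 10 + next roll (5) = 15. Cumulative: 35
Frame 3: OPEN (5+4=9). Cumulative: 44
Frame 4: OPEN (8+0=8). Cumulative: 52
Frame 5: SPARE (4+6=10). 10 + next roll (10) = 20. Cumulative: 72
Frame 6: STRIKE. 10 + next two rolls (7+1) = 18. Cumulative: 90
Frame 7: OPEN (7+1=8). Cumulative: 98
Frame 8: STRIKE. 10 + next two rolls (10+10) = 30. Cumulative: 128
Frame 9: STRIKE. 10 + next two rolls (10+8) = 28. Cumulative: 156
Frame 10: STRIKE. Sum of all frame-10 rolls (10+8+1) = 19. Cumulative: 175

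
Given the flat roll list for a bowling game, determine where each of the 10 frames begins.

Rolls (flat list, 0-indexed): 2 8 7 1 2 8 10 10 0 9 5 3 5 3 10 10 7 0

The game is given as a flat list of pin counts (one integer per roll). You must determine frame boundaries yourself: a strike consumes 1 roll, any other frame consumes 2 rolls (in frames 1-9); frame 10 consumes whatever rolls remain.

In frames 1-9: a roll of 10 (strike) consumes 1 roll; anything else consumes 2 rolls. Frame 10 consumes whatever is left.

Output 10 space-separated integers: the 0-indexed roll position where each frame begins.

Frame 1 starts at roll index 0: rolls=2,8 (sum=10), consumes 2 rolls
Frame 2 starts at roll index 2: rolls=7,1 (sum=8), consumes 2 rolls
Frame 3 starts at roll index 4: rolls=2,8 (sum=10), consumes 2 rolls
Frame 4 starts at roll index 6: roll=10 (strike), consumes 1 roll
Frame 5 starts at roll index 7: roll=10 (strike), consumes 1 roll
Frame 6 starts at roll index 8: rolls=0,9 (sum=9), consumes 2 rolls
Frame 7 starts at roll index 10: rolls=5,3 (sum=8), consumes 2 rolls
Frame 8 starts at roll index 12: rolls=5,3 (sum=8), consumes 2 rolls
Frame 9 starts at roll index 14: roll=10 (strike), consumes 1 roll
Frame 10 starts at roll index 15: 3 remaining rolls

Answer: 0 2 4 6 7 8 10 12 14 15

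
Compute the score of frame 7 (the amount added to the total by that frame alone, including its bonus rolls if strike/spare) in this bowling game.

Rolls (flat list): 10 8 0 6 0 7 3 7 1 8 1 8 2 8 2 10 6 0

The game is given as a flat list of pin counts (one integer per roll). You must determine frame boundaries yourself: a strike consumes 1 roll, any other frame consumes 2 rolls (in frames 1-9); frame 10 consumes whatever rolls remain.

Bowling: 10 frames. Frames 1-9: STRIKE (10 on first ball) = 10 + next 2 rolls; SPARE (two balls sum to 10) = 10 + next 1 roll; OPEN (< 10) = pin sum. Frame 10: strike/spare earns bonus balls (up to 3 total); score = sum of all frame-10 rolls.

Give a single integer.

Frame 1: STRIKE. 10 + next two rolls (8+0) = 18. Cumulative: 18
Frame 2: OPEN (8+0=8). Cumulative: 26
Frame 3: OPEN (6+0=6). Cumulative: 32
Frame 4: SPARE (7+3=10). 10 + next roll (7) = 17. Cumulative: 49
Frame 5: OPEN (7+1=8). Cumulative: 57
Frame 6: OPEN (8+1=9). Cumulative: 66
Frame 7: SPARE (8+2=10). 10 + next roll (8) = 18. Cumulative: 84
Frame 8: SPARE (8+2=10). 10 + next roll (10) = 20. Cumulative: 104
Frame 9: STRIKE. 10 + next two rolls (6+0) = 16. Cumulative: 120

Answer: 18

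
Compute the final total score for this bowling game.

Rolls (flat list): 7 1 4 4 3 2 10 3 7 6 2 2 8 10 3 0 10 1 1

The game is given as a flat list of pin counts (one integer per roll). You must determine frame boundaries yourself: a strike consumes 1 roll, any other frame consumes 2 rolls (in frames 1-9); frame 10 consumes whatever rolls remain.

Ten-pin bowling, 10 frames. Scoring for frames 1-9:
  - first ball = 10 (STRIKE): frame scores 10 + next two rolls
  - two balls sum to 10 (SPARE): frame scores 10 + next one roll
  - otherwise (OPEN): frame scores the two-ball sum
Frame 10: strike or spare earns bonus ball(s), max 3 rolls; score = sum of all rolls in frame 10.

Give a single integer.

Answer: 113

Derivation:
Frame 1: OPEN (7+1=8). Cumulative: 8
Frame 2: OPEN (4+4=8). Cumulative: 16
Frame 3: OPEN (3+2=5). Cumulative: 21
Frame 4: STRIKE. 10 + next two rolls (3+7) = 20. Cumulative: 41
Frame 5: SPARE (3+7=10). 10 + next roll (6) = 16. Cumulative: 57
Frame 6: OPEN (6+2=8). Cumulative: 65
Frame 7: SPARE (2+8=10). 10 + next roll (10) = 20. Cumulative: 85
Frame 8: STRIKE. 10 + next two rolls (3+0) = 13. Cumulative: 98
Frame 9: OPEN (3+0=3). Cumulative: 101
Frame 10: STRIKE. Sum of all frame-10 rolls (10+1+1) = 12. Cumulative: 113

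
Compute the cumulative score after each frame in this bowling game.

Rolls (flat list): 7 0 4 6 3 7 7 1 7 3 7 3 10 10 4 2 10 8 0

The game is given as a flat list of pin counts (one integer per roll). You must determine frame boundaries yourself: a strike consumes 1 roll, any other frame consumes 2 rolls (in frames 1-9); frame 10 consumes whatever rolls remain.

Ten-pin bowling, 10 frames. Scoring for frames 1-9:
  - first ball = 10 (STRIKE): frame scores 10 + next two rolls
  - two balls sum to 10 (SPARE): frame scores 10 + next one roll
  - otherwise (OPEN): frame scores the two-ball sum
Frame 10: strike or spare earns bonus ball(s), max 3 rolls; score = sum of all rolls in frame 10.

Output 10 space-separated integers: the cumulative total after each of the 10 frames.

Frame 1: OPEN (7+0=7). Cumulative: 7
Frame 2: SPARE (4+6=10). 10 + next roll (3) = 13. Cumulative: 20
Frame 3: SPARE (3+7=10). 10 + next roll (7) = 17. Cumulative: 37
Frame 4: OPEN (7+1=8). Cumulative: 45
Frame 5: SPARE (7+3=10). 10 + next roll (7) = 17. Cumulative: 62
Frame 6: SPARE (7+3=10). 10 + next roll (10) = 20. Cumulative: 82
Frame 7: STRIKE. 10 + next two rolls (10+4) = 24. Cumulative: 106
Frame 8: STRIKE. 10 + next two rolls (4+2) = 16. Cumulative: 122
Frame 9: OPEN (4+2=6). Cumulative: 128
Frame 10: STRIKE. Sum of all frame-10 rolls (10+8+0) = 18. Cumulative: 146

Answer: 7 20 37 45 62 82 106 122 128 146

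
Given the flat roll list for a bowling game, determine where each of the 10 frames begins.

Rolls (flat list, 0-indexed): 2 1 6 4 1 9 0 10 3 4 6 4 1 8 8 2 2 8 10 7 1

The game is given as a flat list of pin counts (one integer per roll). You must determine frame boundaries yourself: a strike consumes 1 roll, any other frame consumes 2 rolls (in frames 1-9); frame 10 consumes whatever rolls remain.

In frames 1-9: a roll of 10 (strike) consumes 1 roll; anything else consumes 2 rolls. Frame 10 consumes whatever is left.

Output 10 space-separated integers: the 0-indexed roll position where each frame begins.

Frame 1 starts at roll index 0: rolls=2,1 (sum=3), consumes 2 rolls
Frame 2 starts at roll index 2: rolls=6,4 (sum=10), consumes 2 rolls
Frame 3 starts at roll index 4: rolls=1,9 (sum=10), consumes 2 rolls
Frame 4 starts at roll index 6: rolls=0,10 (sum=10), consumes 2 rolls
Frame 5 starts at roll index 8: rolls=3,4 (sum=7), consumes 2 rolls
Frame 6 starts at roll index 10: rolls=6,4 (sum=10), consumes 2 rolls
Frame 7 starts at roll index 12: rolls=1,8 (sum=9), consumes 2 rolls
Frame 8 starts at roll index 14: rolls=8,2 (sum=10), consumes 2 rolls
Frame 9 starts at roll index 16: rolls=2,8 (sum=10), consumes 2 rolls
Frame 10 starts at roll index 18: 3 remaining rolls

Answer: 0 2 4 6 8 10 12 14 16 18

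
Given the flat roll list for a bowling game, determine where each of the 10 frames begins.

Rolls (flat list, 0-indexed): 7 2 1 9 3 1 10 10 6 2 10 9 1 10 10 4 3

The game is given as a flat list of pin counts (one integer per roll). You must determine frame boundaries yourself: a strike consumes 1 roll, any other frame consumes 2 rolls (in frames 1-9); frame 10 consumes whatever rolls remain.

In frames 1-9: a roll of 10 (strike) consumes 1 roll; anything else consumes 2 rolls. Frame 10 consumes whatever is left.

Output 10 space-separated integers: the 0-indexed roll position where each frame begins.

Answer: 0 2 4 6 7 8 10 11 13 14

Derivation:
Frame 1 starts at roll index 0: rolls=7,2 (sum=9), consumes 2 rolls
Frame 2 starts at roll index 2: rolls=1,9 (sum=10), consumes 2 rolls
Frame 3 starts at roll index 4: rolls=3,1 (sum=4), consumes 2 rolls
Frame 4 starts at roll index 6: roll=10 (strike), consumes 1 roll
Frame 5 starts at roll index 7: roll=10 (strike), consumes 1 roll
Frame 6 starts at roll index 8: rolls=6,2 (sum=8), consumes 2 rolls
Frame 7 starts at roll index 10: roll=10 (strike), consumes 1 roll
Frame 8 starts at roll index 11: rolls=9,1 (sum=10), consumes 2 rolls
Frame 9 starts at roll index 13: roll=10 (strike), consumes 1 roll
Frame 10 starts at roll index 14: 3 remaining rolls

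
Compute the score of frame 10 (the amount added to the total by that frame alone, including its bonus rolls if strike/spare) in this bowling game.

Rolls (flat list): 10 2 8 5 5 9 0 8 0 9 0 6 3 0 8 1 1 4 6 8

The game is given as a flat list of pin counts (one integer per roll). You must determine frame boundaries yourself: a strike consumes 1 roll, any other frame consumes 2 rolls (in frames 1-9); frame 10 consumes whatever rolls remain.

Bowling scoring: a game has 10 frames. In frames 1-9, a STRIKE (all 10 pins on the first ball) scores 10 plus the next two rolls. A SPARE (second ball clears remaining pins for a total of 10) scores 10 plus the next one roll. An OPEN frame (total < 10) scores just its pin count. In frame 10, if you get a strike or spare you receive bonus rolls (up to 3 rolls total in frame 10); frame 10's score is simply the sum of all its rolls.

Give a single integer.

Frame 1: STRIKE. 10 + next two rolls (2+8) = 20. Cumulative: 20
Frame 2: SPARE (2+8=10). 10 + next roll (5) = 15. Cumulative: 35
Frame 3: SPARE (5+5=10). 10 + next roll (9) = 19. Cumulative: 54
Frame 4: OPEN (9+0=9). Cumulative: 63
Frame 5: OPEN (8+0=8). Cumulative: 71
Frame 6: OPEN (9+0=9). Cumulative: 80
Frame 7: OPEN (6+3=9). Cumulative: 89
Frame 8: OPEN (0+8=8). Cumulative: 97
Frame 9: OPEN (1+1=2). Cumulative: 99
Frame 10: SPARE. Sum of all frame-10 rolls (4+6+8) = 18. Cumulative: 117

Answer: 18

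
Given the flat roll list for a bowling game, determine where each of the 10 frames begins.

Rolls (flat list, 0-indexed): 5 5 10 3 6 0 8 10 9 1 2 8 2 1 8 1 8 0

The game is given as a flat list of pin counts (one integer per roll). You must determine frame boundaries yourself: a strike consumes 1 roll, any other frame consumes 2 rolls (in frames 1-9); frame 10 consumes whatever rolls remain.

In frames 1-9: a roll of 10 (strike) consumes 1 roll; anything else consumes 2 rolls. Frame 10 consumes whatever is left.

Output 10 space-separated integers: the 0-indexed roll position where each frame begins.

Answer: 0 2 3 5 7 8 10 12 14 16

Derivation:
Frame 1 starts at roll index 0: rolls=5,5 (sum=10), consumes 2 rolls
Frame 2 starts at roll index 2: roll=10 (strike), consumes 1 roll
Frame 3 starts at roll index 3: rolls=3,6 (sum=9), consumes 2 rolls
Frame 4 starts at roll index 5: rolls=0,8 (sum=8), consumes 2 rolls
Frame 5 starts at roll index 7: roll=10 (strike), consumes 1 roll
Frame 6 starts at roll index 8: rolls=9,1 (sum=10), consumes 2 rolls
Frame 7 starts at roll index 10: rolls=2,8 (sum=10), consumes 2 rolls
Frame 8 starts at roll index 12: rolls=2,1 (sum=3), consumes 2 rolls
Frame 9 starts at roll index 14: rolls=8,1 (sum=9), consumes 2 rolls
Frame 10 starts at roll index 16: 2 remaining rolls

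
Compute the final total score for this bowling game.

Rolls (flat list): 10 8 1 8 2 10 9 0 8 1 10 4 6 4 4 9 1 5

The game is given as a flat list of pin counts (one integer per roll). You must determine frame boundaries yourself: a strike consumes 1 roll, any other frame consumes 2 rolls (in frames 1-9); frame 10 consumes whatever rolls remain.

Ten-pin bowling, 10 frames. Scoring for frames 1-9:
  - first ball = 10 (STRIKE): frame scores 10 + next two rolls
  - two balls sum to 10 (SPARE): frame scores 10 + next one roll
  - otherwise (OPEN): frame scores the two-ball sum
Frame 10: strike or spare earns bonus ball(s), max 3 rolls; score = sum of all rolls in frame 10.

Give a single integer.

Frame 1: STRIKE. 10 + next two rolls (8+1) = 19. Cumulative: 19
Frame 2: OPEN (8+1=9). Cumulative: 28
Frame 3: SPARE (8+2=10). 10 + next roll (10) = 20. Cumulative: 48
Frame 4: STRIKE. 10 + next two rolls (9+0) = 19. Cumulative: 67
Frame 5: OPEN (9+0=9). Cumulative: 76
Frame 6: OPEN (8+1=9). Cumulative: 85
Frame 7: STRIKE. 10 + next two rolls (4+6) = 20. Cumulative: 105
Frame 8: SPARE (4+6=10). 10 + next roll (4) = 14. Cumulative: 119
Frame 9: OPEN (4+4=8). Cumulative: 127
Frame 10: SPARE. Sum of all frame-10 rolls (9+1+5) = 15. Cumulative: 142

Answer: 142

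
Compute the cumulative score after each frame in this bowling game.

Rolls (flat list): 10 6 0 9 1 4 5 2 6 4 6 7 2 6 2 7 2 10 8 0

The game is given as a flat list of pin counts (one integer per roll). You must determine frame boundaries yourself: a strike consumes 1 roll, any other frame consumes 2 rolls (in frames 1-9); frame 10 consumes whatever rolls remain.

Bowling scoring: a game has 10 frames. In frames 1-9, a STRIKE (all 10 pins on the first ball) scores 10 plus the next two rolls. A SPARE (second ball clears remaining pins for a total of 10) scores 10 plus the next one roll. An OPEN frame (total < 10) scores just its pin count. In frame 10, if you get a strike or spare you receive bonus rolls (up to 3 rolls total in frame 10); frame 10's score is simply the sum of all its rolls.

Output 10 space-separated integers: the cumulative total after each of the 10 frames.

Frame 1: STRIKE. 10 + next two rolls (6+0) = 16. Cumulative: 16
Frame 2: OPEN (6+0=6). Cumulative: 22
Frame 3: SPARE (9+1=10). 10 + next roll (4) = 14. Cumulative: 36
Frame 4: OPEN (4+5=9). Cumulative: 45
Frame 5: OPEN (2+6=8). Cumulative: 53
Frame 6: SPARE (4+6=10). 10 + next roll (7) = 17. Cumulative: 70
Frame 7: OPEN (7+2=9). Cumulative: 79
Frame 8: OPEN (6+2=8). Cumulative: 87
Frame 9: OPEN (7+2=9). Cumulative: 96
Frame 10: STRIKE. Sum of all frame-10 rolls (10+8+0) = 18. Cumulative: 114

Answer: 16 22 36 45 53 70 79 87 96 114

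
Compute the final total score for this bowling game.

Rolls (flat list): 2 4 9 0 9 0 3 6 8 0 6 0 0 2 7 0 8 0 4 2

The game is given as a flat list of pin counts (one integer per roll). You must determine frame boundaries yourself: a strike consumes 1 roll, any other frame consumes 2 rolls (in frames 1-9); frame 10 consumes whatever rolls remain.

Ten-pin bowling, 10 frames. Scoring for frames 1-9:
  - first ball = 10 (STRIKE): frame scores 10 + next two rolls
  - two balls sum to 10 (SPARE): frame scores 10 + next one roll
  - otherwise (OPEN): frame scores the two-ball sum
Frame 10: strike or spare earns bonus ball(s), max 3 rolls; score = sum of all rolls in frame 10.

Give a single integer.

Frame 1: OPEN (2+4=6). Cumulative: 6
Frame 2: OPEN (9+0=9). Cumulative: 15
Frame 3: OPEN (9+0=9). Cumulative: 24
Frame 4: OPEN (3+6=9). Cumulative: 33
Frame 5: OPEN (8+0=8). Cumulative: 41
Frame 6: OPEN (6+0=6). Cumulative: 47
Frame 7: OPEN (0+2=2). Cumulative: 49
Frame 8: OPEN (7+0=7). Cumulative: 56
Frame 9: OPEN (8+0=8). Cumulative: 64
Frame 10: OPEN. Sum of all frame-10 rolls (4+2) = 6. Cumulative: 70

Answer: 70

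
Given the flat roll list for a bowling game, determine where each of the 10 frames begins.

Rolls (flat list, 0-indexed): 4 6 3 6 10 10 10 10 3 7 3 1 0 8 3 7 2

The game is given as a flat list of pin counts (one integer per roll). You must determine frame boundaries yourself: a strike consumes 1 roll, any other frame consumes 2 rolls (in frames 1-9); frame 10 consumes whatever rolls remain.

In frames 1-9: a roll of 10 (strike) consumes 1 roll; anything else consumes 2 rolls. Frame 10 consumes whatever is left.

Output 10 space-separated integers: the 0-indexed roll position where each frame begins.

Answer: 0 2 4 5 6 7 8 10 12 14

Derivation:
Frame 1 starts at roll index 0: rolls=4,6 (sum=10), consumes 2 rolls
Frame 2 starts at roll index 2: rolls=3,6 (sum=9), consumes 2 rolls
Frame 3 starts at roll index 4: roll=10 (strike), consumes 1 roll
Frame 4 starts at roll index 5: roll=10 (strike), consumes 1 roll
Frame 5 starts at roll index 6: roll=10 (strike), consumes 1 roll
Frame 6 starts at roll index 7: roll=10 (strike), consumes 1 roll
Frame 7 starts at roll index 8: rolls=3,7 (sum=10), consumes 2 rolls
Frame 8 starts at roll index 10: rolls=3,1 (sum=4), consumes 2 rolls
Frame 9 starts at roll index 12: rolls=0,8 (sum=8), consumes 2 rolls
Frame 10 starts at roll index 14: 3 remaining rolls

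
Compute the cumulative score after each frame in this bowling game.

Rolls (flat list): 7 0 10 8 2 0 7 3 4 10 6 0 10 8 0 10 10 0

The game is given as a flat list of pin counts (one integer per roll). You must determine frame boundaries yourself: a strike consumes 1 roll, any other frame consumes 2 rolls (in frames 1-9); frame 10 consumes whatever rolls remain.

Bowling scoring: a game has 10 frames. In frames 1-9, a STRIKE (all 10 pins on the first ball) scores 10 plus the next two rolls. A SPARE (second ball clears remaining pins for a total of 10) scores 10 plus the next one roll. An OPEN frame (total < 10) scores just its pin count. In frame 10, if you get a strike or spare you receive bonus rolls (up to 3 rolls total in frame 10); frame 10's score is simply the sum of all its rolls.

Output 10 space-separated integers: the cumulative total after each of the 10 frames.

Frame 1: OPEN (7+0=7). Cumulative: 7
Frame 2: STRIKE. 10 + next two rolls (8+2) = 20. Cumulative: 27
Frame 3: SPARE (8+2=10). 10 + next roll (0) = 10. Cumulative: 37
Frame 4: OPEN (0+7=7). Cumulative: 44
Frame 5: OPEN (3+4=7). Cumulative: 51
Frame 6: STRIKE. 10 + next two rolls (6+0) = 16. Cumulative: 67
Frame 7: OPEN (6+0=6). Cumulative: 73
Frame 8: STRIKE. 10 + next two rolls (8+0) = 18. Cumulative: 91
Frame 9: OPEN (8+0=8). Cumulative: 99
Frame 10: STRIKE. Sum of all frame-10 rolls (10+10+0) = 20. Cumulative: 119

Answer: 7 27 37 44 51 67 73 91 99 119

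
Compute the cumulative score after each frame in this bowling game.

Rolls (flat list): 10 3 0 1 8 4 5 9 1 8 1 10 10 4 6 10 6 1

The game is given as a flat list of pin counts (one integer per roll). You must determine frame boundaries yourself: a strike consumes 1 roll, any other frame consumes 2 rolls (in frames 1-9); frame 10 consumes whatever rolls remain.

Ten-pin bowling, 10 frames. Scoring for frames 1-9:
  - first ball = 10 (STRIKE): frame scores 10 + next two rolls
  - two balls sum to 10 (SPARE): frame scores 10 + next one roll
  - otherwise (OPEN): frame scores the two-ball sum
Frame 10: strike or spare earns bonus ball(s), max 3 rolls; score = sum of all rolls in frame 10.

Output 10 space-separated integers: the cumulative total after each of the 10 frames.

Frame 1: STRIKE. 10 + next two rolls (3+0) = 13. Cumulative: 13
Frame 2: OPEN (3+0=3). Cumulative: 16
Frame 3: OPEN (1+8=9). Cumulative: 25
Frame 4: OPEN (4+5=9). Cumulative: 34
Frame 5: SPARE (9+1=10). 10 + next roll (8) = 18. Cumulative: 52
Frame 6: OPEN (8+1=9). Cumulative: 61
Frame 7: STRIKE. 10 + next two rolls (10+4) = 24. Cumulative: 85
Frame 8: STRIKE. 10 + next two rolls (4+6) = 20. Cumulative: 105
Frame 9: SPARE (4+6=10). 10 + next roll (10) = 20. Cumulative: 125
Frame 10: STRIKE. Sum of all frame-10 rolls (10+6+1) = 17. Cumulative: 142

Answer: 13 16 25 34 52 61 85 105 125 142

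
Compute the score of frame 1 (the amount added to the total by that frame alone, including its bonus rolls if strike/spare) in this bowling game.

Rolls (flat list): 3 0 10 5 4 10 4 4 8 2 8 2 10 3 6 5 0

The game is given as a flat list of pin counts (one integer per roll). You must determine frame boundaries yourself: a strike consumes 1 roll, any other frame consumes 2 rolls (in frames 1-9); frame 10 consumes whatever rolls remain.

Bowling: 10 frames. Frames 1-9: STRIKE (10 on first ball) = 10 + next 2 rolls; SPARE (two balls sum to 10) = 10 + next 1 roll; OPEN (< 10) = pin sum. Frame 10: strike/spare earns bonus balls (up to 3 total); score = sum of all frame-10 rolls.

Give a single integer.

Frame 1: OPEN (3+0=3). Cumulative: 3
Frame 2: STRIKE. 10 + next two rolls (5+4) = 19. Cumulative: 22
Frame 3: OPEN (5+4=9). Cumulative: 31

Answer: 3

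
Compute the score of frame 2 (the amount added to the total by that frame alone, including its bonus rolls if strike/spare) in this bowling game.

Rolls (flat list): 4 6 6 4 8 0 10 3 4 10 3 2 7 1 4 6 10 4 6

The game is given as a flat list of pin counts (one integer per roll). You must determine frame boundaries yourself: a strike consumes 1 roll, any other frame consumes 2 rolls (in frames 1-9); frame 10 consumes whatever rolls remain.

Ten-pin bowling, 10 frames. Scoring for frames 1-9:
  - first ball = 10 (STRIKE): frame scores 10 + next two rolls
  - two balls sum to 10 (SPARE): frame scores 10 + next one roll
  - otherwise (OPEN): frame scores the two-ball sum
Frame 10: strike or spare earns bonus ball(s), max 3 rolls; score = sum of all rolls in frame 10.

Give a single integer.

Answer: 18

Derivation:
Frame 1: SPARE (4+6=10). 10 + next roll (6) = 16. Cumulative: 16
Frame 2: SPARE (6+4=10). 10 + next roll (8) = 18. Cumulative: 34
Frame 3: OPEN (8+0=8). Cumulative: 42
Frame 4: STRIKE. 10 + next two rolls (3+4) = 17. Cumulative: 59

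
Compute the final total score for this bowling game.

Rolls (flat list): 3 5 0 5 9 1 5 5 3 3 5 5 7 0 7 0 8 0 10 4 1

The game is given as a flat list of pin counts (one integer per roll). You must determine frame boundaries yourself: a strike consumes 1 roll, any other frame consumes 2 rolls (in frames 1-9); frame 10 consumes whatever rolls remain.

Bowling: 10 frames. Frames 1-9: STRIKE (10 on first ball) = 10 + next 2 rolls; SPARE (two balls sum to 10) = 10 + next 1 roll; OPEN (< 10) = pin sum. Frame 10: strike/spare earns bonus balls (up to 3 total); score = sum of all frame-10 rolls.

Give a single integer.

Answer: 101

Derivation:
Frame 1: OPEN (3+5=8). Cumulative: 8
Frame 2: OPEN (0+5=5). Cumulative: 13
Frame 3: SPARE (9+1=10). 10 + next roll (5) = 15. Cumulative: 28
Frame 4: SPARE (5+5=10). 10 + next roll (3) = 13. Cumulative: 41
Frame 5: OPEN (3+3=6). Cumulative: 47
Frame 6: SPARE (5+5=10). 10 + next roll (7) = 17. Cumulative: 64
Frame 7: OPEN (7+0=7). Cumulative: 71
Frame 8: OPEN (7+0=7). Cumulative: 78
Frame 9: OPEN (8+0=8). Cumulative: 86
Frame 10: STRIKE. Sum of all frame-10 rolls (10+4+1) = 15. Cumulative: 101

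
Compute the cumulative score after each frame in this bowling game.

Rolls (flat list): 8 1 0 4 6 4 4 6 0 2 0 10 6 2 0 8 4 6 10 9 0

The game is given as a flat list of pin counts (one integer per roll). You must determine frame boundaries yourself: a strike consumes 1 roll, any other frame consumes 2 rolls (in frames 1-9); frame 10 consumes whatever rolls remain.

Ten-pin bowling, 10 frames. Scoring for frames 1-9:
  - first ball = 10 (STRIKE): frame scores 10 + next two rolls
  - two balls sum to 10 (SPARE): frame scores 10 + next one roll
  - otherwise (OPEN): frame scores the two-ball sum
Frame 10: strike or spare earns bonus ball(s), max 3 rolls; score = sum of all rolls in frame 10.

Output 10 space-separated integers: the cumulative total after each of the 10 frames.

Answer: 9 13 27 37 39 55 63 71 91 110

Derivation:
Frame 1: OPEN (8+1=9). Cumulative: 9
Frame 2: OPEN (0+4=4). Cumulative: 13
Frame 3: SPARE (6+4=10). 10 + next roll (4) = 14. Cumulative: 27
Frame 4: SPARE (4+6=10). 10 + next roll (0) = 10. Cumulative: 37
Frame 5: OPEN (0+2=2). Cumulative: 39
Frame 6: SPARE (0+10=10). 10 + next roll (6) = 16. Cumulative: 55
Frame 7: OPEN (6+2=8). Cumulative: 63
Frame 8: OPEN (0+8=8). Cumulative: 71
Frame 9: SPARE (4+6=10). 10 + next roll (10) = 20. Cumulative: 91
Frame 10: STRIKE. Sum of all frame-10 rolls (10+9+0) = 19. Cumulative: 110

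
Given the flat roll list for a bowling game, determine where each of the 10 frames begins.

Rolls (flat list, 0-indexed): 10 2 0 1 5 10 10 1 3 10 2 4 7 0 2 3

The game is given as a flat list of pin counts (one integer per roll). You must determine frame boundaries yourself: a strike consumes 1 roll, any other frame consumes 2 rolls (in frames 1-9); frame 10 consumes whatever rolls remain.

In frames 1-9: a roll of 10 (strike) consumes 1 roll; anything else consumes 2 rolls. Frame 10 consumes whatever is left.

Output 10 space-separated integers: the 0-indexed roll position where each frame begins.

Answer: 0 1 3 5 6 7 9 10 12 14

Derivation:
Frame 1 starts at roll index 0: roll=10 (strike), consumes 1 roll
Frame 2 starts at roll index 1: rolls=2,0 (sum=2), consumes 2 rolls
Frame 3 starts at roll index 3: rolls=1,5 (sum=6), consumes 2 rolls
Frame 4 starts at roll index 5: roll=10 (strike), consumes 1 roll
Frame 5 starts at roll index 6: roll=10 (strike), consumes 1 roll
Frame 6 starts at roll index 7: rolls=1,3 (sum=4), consumes 2 rolls
Frame 7 starts at roll index 9: roll=10 (strike), consumes 1 roll
Frame 8 starts at roll index 10: rolls=2,4 (sum=6), consumes 2 rolls
Frame 9 starts at roll index 12: rolls=7,0 (sum=7), consumes 2 rolls
Frame 10 starts at roll index 14: 2 remaining rolls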